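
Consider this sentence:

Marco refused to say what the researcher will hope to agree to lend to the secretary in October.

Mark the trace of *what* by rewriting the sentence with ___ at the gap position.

In situ: The researcher will hope to agree to lend what to the secretary in October.
'what' is the direct object of 'lend'. The gap is right after 'lend'.

Marco refused to say what the researcher will hope to agree to lend ___ to the secretary in October.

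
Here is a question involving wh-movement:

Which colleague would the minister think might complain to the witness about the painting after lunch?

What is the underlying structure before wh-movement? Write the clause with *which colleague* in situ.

The filler 'which colleague' is interpreted as the subject of the clause embedded under 'think'. Wh-movement fronts it, leaving a gap right after 'think':
Which colleague would the minister think ___ might complain to the witness about the painting after lunch?

The minister would think which colleague might complain to the witness about the painting after lunch.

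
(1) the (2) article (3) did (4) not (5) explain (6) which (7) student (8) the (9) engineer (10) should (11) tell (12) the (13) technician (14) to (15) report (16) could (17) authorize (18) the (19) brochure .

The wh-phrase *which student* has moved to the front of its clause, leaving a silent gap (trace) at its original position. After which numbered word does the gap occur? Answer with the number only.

15

Underlying clause: The engineer should tell the technician to report which student could authorize the brochure.
'which student' is the subject of the clause embedded under 'report'. Wh-movement fronts it, leaving a gap right after 'report':
The article did not explain which student the engineer should tell the technician to report ___ could authorize the brochure.
'report' is word 15.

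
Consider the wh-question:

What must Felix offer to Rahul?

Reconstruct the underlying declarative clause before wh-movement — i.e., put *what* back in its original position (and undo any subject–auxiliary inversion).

Felix must offer what to Rahul.

'what' functions as the direct object of 'offer'. Wh-movement fronts it, leaving a gap right after 'offer':
What must Felix offer ___ to Rahul?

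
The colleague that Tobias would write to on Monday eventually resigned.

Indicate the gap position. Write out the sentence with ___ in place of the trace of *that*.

'that' functions as the object of the preposition 'to'. The gap is right after 'to'.

The colleague that Tobias would write to ___ on Monday eventually resigned.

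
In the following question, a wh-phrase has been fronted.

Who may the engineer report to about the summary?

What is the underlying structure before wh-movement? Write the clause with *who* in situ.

'who' functions as the object of the preposition 'to'. Wh-movement fronts it, leaving a gap right after 'to':
Who may the engineer report to ___ about the summary?

The engineer may report to who about the summary.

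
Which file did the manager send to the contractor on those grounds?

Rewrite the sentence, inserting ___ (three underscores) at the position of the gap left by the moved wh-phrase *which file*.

Underlying clause: The manager did send which file to the contractor on those grounds.
'which file' functions as the direct object of 'send'. The gap is right after 'send'.

Which file did the manager send ___ to the contractor on those grounds?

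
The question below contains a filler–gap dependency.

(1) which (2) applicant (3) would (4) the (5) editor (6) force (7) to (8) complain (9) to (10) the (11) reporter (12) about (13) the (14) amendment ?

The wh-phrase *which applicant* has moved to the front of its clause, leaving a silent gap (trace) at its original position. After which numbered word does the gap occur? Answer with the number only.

Pre-movement form: The editor would force which applicant to complain to the reporter about the amendment.
'which applicant' functions as the direct object of 'force'. Wh-movement fronts it, leaving a gap right after 'force':
Which applicant would the editor force ___ to complain to the reporter about the amendment?
'force' is word 6.

6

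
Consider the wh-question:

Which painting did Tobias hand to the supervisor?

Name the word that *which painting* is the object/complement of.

hand

Pre-movement form: Tobias did hand which painting to the supervisor.
'which painting' is the direct object of 'hand'. It moves to the left edge, and the trace sits right after 'hand':
Which painting did Tobias hand ___ to the supervisor?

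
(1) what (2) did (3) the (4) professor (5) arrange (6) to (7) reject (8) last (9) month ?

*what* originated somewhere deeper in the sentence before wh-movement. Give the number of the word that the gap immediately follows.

7

Underlying clause: The professor did arrange to reject what last month.
The filler 'what' is interpreted as the direct object of 'reject'. It moves to the left edge, and the trace sits right after 'reject':
What did the professor arrange to reject ___ last month?
'reject' is word 7.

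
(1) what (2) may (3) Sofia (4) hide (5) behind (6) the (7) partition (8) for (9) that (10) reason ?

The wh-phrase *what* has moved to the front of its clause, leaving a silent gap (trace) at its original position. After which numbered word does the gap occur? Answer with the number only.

4

Underlying clause: Sofia may hide what behind the partition for that reason.
'what' functions as the direct object of 'hide'. It moves to the left edge, and the trace sits right after 'hide':
What may Sofia hide ___ behind the partition for that reason?
'hide' is word 4.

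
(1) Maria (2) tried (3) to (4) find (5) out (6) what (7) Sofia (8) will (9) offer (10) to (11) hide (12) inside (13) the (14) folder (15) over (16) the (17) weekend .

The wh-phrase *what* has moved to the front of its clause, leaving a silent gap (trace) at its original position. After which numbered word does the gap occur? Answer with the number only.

11

Before movement: Sofia will offer to hide what inside the folder over the weekend.
The filler 'what' is interpreted as the direct object of 'hide'. Wh-movement fronts it, leaving a gap right after 'hide':
Maria tried to find out what Sofia will offer to hide ___ inside the folder over the weekend.
'hide' is word 11.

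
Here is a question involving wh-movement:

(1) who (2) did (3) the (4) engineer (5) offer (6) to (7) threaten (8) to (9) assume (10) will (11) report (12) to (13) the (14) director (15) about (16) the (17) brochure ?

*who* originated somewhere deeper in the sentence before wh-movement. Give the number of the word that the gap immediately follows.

Before movement: The engineer did offer to threaten to assume who will report to the director about the brochure.
'who' is the subject of the clause embedded under 'assume'. Wh-movement fronts it, leaving a gap right after 'assume':
Who did the engineer offer to threaten to assume ___ will report to the director about the brochure?
'assume' is word 9.

9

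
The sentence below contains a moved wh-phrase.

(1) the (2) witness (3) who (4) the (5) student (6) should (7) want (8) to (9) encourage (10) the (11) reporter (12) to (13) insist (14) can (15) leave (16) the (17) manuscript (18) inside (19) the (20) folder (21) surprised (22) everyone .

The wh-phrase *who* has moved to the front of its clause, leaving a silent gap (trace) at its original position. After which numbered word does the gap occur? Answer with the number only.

13

'who' is the subject of the clause embedded under 'insist'. It moves to the left edge, and the trace sits right after 'insist':
The witness who the student should want to encourage the reporter to insist ___ can leave the manuscript inside the folder surprised everyone.
'insist' is word 13.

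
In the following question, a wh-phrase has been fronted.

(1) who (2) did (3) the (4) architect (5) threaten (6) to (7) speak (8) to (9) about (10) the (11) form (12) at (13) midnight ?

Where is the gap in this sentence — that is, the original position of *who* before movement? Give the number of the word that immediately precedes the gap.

Before movement: The architect did threaten to speak to who about the form at midnight.
'who' is the object of the preposition 'to'. Fronting leaves a gap immediately after 'to':
Who did the architect threaten to speak to ___ about the form at midnight?
'to' is word 8.

8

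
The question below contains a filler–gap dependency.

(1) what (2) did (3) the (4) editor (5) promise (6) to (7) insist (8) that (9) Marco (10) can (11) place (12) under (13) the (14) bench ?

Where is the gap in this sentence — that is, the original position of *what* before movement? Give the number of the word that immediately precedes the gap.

Pre-movement form: The editor did promise to insist that Marco can place what under the bench.
'what' is the direct object of 'place'. Wh-movement fronts it, leaving a gap right after 'place':
What did the editor promise to insist that Marco can place ___ under the bench?
'place' is word 11.

11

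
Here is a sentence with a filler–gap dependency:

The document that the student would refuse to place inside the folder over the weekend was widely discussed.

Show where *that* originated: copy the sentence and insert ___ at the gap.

'that' is the direct object of 'place'. The gap is right after 'place'.

The document that the student would refuse to place ___ inside the folder over the weekend was widely discussed.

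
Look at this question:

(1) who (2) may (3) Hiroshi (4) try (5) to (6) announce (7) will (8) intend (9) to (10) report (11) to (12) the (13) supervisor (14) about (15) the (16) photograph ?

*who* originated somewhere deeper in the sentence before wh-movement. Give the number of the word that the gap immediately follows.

In situ: Hiroshi may try to announce who will intend to report to the supervisor about the photograph.
'who' is the subject of the clause embedded under 'announce'. Fronting leaves a gap immediately after 'announce':
Who may Hiroshi try to announce ___ will intend to report to the supervisor about the photograph?
'announce' is word 6.

6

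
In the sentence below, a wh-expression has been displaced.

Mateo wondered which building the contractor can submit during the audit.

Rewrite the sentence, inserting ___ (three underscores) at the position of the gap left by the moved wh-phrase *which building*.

Underlying clause: The contractor can submit which building during the audit.
'which building' functions as the direct object of 'submit'. The gap is right after 'submit'.

Mateo wondered which building the contractor can submit ___ during the audit.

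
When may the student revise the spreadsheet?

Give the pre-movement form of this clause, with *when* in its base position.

'when' functions as the temporal adjunct. Wh-movement fronts it, leaving a gap right after 'spreadsheet':
When may the student revise the spreadsheet ___?

The student may revise the spreadsheet when.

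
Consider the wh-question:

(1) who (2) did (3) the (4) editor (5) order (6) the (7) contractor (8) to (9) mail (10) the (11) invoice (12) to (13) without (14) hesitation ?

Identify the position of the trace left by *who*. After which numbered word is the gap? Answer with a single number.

12

Pre-movement form: The editor did order the contractor to mail the invoice to who without hesitation.
'who' functions as the object of the preposition 'to' (recipient of 'mail'). Fronting leaves a gap immediately after 'to':
Who did the editor order the contractor to mail the invoice to ___ without hesitation?
'to' is word 12.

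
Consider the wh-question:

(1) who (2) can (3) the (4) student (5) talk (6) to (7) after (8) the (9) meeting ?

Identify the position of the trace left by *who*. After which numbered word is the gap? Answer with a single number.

Pre-movement form: The student can talk to who after the meeting.
'who' functions as the object of the preposition 'to'. Fronting leaves a gap immediately after 'to':
Who can the student talk to ___ after the meeting?
'to' is word 6.

6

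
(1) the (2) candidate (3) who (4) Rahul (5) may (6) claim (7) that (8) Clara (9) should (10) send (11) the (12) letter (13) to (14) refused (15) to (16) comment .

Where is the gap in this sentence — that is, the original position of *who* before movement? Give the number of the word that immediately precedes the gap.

13

'who' functions as the object of the preposition 'to' (recipient of 'send'). Wh-movement fronts it, leaving a gap right after 'to':
The candidate who Rahul may claim that Clara should send the letter to ___ refused to comment.
'to' is word 13.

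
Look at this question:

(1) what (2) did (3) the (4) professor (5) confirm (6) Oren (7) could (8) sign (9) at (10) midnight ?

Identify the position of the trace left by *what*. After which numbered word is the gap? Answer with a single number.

Underlying clause: The professor did confirm Oren could sign what at midnight.
'what' functions as the direct object of 'sign'. Fronting leaves a gap immediately after 'sign':
What did the professor confirm Oren could sign ___ at midnight?
'sign' is word 8.

8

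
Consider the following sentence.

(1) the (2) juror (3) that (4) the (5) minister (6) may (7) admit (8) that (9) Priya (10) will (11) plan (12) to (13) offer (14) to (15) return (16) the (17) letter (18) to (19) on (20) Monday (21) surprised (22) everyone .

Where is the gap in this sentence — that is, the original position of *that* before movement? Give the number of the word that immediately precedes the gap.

18

'that' functions as the object of the preposition 'to' (recipient of 'return'). It moves to the left edge, and the trace sits right after 'to':
The juror that the minister may admit that Priya will plan to offer to return the letter to ___ on Monday surprised everyone.
'to' is word 18.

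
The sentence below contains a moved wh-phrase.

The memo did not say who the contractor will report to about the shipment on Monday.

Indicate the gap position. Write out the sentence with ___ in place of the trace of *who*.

In situ: The contractor will report to who about the shipment on Monday.
'who' functions as the object of the preposition 'to'. The gap is right after 'to'.

The memo did not say who the contractor will report to ___ about the shipment on Monday.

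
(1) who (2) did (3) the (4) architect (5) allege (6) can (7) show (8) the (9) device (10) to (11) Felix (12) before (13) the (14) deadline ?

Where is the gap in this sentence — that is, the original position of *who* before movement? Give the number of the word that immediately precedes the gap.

In situ: The architect did allege who can show the device to Felix before the deadline.
'who' is the subject of the clause embedded under 'allege'. Wh-movement fronts it, leaving a gap right after 'allege':
Who did the architect allege ___ can show the device to Felix before the deadline?
'allege' is word 5.

5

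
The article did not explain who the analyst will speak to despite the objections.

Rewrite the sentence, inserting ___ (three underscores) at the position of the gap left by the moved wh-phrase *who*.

Underlying clause: The analyst will speak to who despite the objections.
The filler 'who' is interpreted as the object of the preposition 'to'. The gap is right after 'to'.

The article did not explain who the analyst will speak to ___ despite the objections.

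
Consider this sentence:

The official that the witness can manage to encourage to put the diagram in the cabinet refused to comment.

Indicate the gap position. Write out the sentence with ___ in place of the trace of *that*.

The official that the witness can manage to encourage ___ to put the diagram in the cabinet refused to comment.

'that' functions as the direct object of 'encourage'. The gap is right after 'encourage'.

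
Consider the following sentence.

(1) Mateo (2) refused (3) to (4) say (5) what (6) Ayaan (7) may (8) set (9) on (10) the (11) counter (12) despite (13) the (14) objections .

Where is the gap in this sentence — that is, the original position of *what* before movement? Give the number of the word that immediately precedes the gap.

In situ: Ayaan may set what on the counter despite the objections.
'what' functions as the direct object of 'set'. Wh-movement fronts it, leaving a gap right after 'set':
Mateo refused to say what Ayaan may set ___ on the counter despite the objections.
'set' is word 8.

8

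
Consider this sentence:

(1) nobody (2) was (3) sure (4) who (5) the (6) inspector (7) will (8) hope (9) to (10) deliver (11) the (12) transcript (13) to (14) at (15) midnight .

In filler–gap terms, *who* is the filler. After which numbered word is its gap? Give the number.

13

Underlying clause: The inspector will hope to deliver the transcript to who at midnight.
The filler 'who' is interpreted as the object of the preposition 'to' (recipient of 'deliver'). It moves to the left edge, and the trace sits right after 'to':
Nobody was sure who the inspector will hope to deliver the transcript to ___ at midnight.
'to' is word 13.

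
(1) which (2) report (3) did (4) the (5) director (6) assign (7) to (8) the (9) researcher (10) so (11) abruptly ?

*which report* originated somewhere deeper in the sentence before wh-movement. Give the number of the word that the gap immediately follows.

6

Pre-movement form: The director did assign which report to the researcher so abruptly.
'which report' is the direct object of 'assign'. Wh-movement fronts it, leaving a gap right after 'assign':
Which report did the director assign ___ to the researcher so abruptly?
'assign' is word 6.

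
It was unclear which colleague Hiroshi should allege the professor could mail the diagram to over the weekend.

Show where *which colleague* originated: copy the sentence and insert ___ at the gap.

In situ: Hiroshi should allege the professor could mail the diagram to which colleague over the weekend.
'which colleague' is the object of the preposition 'to' (recipient of 'mail'). The gap is right after 'to'.

It was unclear which colleague Hiroshi should allege the professor could mail the diagram to ___ over the weekend.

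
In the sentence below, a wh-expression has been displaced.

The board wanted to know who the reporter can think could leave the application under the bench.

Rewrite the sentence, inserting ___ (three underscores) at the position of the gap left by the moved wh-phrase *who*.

Underlying clause: The reporter can think who could leave the application under the bench.
'who' is the subject of the clause embedded under 'think'. The gap is right after 'think'.

The board wanted to know who the reporter can think ___ could leave the application under the bench.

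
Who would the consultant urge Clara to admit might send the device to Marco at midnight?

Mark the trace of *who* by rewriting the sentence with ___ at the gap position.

Who would the consultant urge Clara to admit ___ might send the device to Marco at midnight?

Underlying clause: The consultant would urge Clara to admit who might send the device to Marco at midnight.
The filler 'who' is interpreted as the subject of the clause embedded under 'admit'. The gap is right after 'admit'.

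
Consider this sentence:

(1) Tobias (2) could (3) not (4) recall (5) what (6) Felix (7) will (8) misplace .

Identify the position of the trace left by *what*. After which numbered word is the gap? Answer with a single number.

8

Before movement: Felix will misplace what.
'what' functions as the direct object of 'misplace'. It moves to the left edge, and the trace sits right after 'misplace':
Tobias could not recall what Felix will misplace ___.
'misplace' is word 8.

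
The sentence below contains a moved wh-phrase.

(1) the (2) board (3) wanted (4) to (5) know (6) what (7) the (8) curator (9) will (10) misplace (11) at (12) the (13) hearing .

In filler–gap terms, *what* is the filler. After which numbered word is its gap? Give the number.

Before movement: The curator will misplace what at the hearing.
The filler 'what' is interpreted as the direct object of 'misplace'. Wh-movement fronts it, leaving a gap right after 'misplace':
The board wanted to know what the curator will misplace ___ at the hearing.
'misplace' is word 10.

10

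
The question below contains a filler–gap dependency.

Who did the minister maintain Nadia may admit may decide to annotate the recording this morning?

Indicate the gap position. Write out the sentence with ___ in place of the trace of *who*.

Who did the minister maintain Nadia may admit ___ may decide to annotate the recording this morning?

Pre-movement form: The minister did maintain Nadia may admit who may decide to annotate the recording this morning.
The filler 'who' is interpreted as the subject of the clause embedded under 'admit'. The gap is right after 'admit'.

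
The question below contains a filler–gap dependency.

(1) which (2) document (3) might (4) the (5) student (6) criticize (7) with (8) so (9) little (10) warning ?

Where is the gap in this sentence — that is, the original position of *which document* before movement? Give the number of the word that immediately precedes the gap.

Before movement: The student might criticize which document with so little warning.
'which document' functions as the direct object of 'criticize'. It moves to the left edge, and the trace sits right after 'criticize':
Which document might the student criticize ___ with so little warning?
'criticize' is word 6.

6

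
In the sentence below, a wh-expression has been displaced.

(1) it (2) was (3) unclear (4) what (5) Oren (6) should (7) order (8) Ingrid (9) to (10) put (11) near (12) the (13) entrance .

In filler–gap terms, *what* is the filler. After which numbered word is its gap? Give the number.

10

Underlying clause: Oren should order Ingrid to put what near the entrance.
The filler 'what' is interpreted as the direct object of 'put'. Wh-movement fronts it, leaving a gap right after 'put':
It was unclear what Oren should order Ingrid to put ___ near the entrance.
'put' is word 10.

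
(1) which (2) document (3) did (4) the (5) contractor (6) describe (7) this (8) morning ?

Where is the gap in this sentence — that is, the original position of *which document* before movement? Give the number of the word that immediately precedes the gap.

6

Pre-movement form: The contractor did describe which document this morning.
'which document' functions as the direct object of 'describe'. Wh-movement fronts it, leaving a gap right after 'describe':
Which document did the contractor describe ___ this morning?
'describe' is word 6.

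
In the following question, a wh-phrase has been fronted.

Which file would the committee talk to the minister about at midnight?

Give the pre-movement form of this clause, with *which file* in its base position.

'which file' functions as the object of the preposition 'about'. It moves to the left edge, and the trace sits right after 'about':
Which file would the committee talk to the minister about ___ at midnight?

The committee would talk to the minister about which file at midnight.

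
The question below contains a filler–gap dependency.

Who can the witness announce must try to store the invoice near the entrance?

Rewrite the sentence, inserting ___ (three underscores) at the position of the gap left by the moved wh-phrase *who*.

Who can the witness announce ___ must try to store the invoice near the entrance?

Before movement: The witness can announce who must try to store the invoice near the entrance.
The filler 'who' is interpreted as the subject of the clause embedded under 'announce'. The gap is right after 'announce'.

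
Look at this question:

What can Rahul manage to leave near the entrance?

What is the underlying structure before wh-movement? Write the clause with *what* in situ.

Rahul can manage to leave what near the entrance.

'what' functions as the direct object of 'leave'. Wh-movement fronts it, leaving a gap right after 'leave':
What can Rahul manage to leave ___ near the entrance?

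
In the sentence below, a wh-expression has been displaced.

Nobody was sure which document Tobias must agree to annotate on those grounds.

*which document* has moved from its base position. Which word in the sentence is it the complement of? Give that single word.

annotate

Before movement: Tobias must agree to annotate which document on those grounds.
The filler 'which document' is interpreted as the direct object of 'annotate'. It moves to the left edge, and the trace sits right after 'annotate':
Nobody was sure which document Tobias must agree to annotate ___ on those grounds.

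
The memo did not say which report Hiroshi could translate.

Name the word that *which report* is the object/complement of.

Underlying clause: Hiroshi could translate which report.
The filler 'which report' is interpreted as the direct object of 'translate'. Fronting leaves a gap immediately after 'translate':
The memo did not say which report Hiroshi could translate ___.

translate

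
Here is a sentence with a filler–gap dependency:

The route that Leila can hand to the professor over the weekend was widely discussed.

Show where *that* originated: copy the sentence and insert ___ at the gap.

The route that Leila can hand ___ to the professor over the weekend was widely discussed.

'that' functions as the direct object of 'hand'. The gap is right after 'hand'.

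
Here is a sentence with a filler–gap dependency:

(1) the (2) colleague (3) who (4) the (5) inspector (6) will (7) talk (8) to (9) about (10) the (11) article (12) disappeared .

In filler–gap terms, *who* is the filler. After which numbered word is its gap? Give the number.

8

'who' is the object of the preposition 'to'. It moves to the left edge, and the trace sits right after 'to':
The colleague who the inspector will talk to ___ about the article disappeared.
'to' is word 8.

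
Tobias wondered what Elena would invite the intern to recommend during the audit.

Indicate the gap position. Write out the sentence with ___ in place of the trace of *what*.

Tobias wondered what Elena would invite the intern to recommend ___ during the audit.

In situ: Elena would invite the intern to recommend what during the audit.
'what' is the direct object of 'recommend'. The gap is right after 'recommend'.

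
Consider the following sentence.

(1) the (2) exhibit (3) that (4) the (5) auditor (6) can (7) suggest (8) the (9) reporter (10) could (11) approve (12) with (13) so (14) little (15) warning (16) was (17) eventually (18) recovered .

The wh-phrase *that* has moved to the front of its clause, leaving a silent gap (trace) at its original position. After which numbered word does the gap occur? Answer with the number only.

'that' functions as the direct object of 'approve'. Wh-movement fronts it, leaving a gap right after 'approve':
The exhibit that the auditor can suggest the reporter could approve ___ with so little warning was eventually recovered.
'approve' is word 11.

11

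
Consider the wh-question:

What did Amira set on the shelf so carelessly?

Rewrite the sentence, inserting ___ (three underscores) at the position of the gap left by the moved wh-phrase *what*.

Before movement: Amira did set what on the shelf so carelessly.
'what' is the direct object of 'set'. The gap is right after 'set'.

What did Amira set ___ on the shelf so carelessly?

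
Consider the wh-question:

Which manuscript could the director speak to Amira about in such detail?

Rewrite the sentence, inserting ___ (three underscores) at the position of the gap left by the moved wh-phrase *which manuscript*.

Which manuscript could the director speak to Amira about ___ in such detail?

In situ: The director could speak to Amira about which manuscript in such detail.
'which manuscript' is the object of the preposition 'about'. The gap is right after 'about'.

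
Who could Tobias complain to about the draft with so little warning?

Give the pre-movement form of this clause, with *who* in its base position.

Tobias could complain to who about the draft with so little warning.

'who' is the object of the preposition 'to'. It moves to the left edge, and the trace sits right after 'to':
Who could Tobias complain to ___ about the draft with so little warning?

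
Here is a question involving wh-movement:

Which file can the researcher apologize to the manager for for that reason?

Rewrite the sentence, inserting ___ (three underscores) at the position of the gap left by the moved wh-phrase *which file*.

Before movement: The researcher can apologize to the manager for which file for that reason.
The filler 'which file' is interpreted as the object of the preposition 'for'. The gap is right after 'for'.

Which file can the researcher apologize to the manager for ___ for that reason?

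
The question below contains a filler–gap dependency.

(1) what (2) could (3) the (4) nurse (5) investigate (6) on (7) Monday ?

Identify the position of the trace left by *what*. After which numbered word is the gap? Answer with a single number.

5

Pre-movement form: The nurse could investigate what on Monday.
'what' functions as the direct object of 'investigate'. It moves to the left edge, and the trace sits right after 'investigate':
What could the nurse investigate ___ on Monday?
'investigate' is word 5.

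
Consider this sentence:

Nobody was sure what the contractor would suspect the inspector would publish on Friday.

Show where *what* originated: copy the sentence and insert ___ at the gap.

Before movement: The contractor would suspect the inspector would publish what on Friday.
'what' functions as the direct object of 'publish'. The gap is right after 'publish'.

Nobody was sure what the contractor would suspect the inspector would publish ___ on Friday.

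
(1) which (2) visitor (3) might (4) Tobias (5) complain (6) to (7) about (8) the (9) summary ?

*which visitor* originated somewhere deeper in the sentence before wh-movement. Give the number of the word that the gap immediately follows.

6

Underlying clause: Tobias might complain to which visitor about the summary.
'which visitor' is the object of the preposition 'to'. It moves to the left edge, and the trace sits right after 'to':
Which visitor might Tobias complain to ___ about the summary?
'to' is word 6.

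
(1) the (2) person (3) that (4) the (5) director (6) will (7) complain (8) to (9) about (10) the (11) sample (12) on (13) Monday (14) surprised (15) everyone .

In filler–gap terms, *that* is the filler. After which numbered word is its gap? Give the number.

The filler 'that' is interpreted as the object of the preposition 'to'. Fronting leaves a gap immediately after 'to':
The person that the director will complain to ___ about the sample on Monday surprised everyone.
'to' is word 8.

8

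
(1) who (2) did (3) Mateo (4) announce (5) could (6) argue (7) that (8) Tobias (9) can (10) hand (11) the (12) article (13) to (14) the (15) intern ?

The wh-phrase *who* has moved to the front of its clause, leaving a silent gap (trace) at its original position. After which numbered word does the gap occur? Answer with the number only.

Underlying clause: Mateo did announce who could argue that Tobias can hand the article to the intern.
'who' is the subject of the clause embedded under 'announce'. It moves to the left edge, and the trace sits right after 'announce':
Who did Mateo announce ___ could argue that Tobias can hand the article to the intern?
'announce' is word 4.

4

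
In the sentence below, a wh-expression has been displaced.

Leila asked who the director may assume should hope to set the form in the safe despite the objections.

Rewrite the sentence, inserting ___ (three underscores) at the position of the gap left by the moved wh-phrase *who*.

Pre-movement form: The director may assume who should hope to set the form in the safe despite the objections.
The filler 'who' is interpreted as the subject of the clause embedded under 'assume'. The gap is right after 'assume'.

Leila asked who the director may assume ___ should hope to set the form in the safe despite the objections.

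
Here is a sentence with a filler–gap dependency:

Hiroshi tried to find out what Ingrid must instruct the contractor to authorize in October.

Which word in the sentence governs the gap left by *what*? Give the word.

authorize

Underlying clause: Ingrid must instruct the contractor to authorize what in October.
'what' functions as the direct object of 'authorize'. Fronting leaves a gap immediately after 'authorize':
Hiroshi tried to find out what Ingrid must instruct the contractor to authorize ___ in October.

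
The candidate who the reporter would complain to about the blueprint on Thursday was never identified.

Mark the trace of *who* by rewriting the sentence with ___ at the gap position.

'who' is the object of the preposition 'to'. The gap is right after 'to'.

The candidate who the reporter would complain to ___ about the blueprint on Thursday was never identified.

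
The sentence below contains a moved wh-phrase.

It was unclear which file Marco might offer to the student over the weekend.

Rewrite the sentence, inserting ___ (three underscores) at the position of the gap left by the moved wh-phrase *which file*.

Before movement: Marco might offer which file to the student over the weekend.
'which file' is the direct object of 'offer'. The gap is right after 'offer'.

It was unclear which file Marco might offer ___ to the student over the weekend.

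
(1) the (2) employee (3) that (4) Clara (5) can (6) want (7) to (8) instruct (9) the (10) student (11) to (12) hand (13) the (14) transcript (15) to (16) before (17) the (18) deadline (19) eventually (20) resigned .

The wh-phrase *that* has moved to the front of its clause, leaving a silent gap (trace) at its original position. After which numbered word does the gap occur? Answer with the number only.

'that' is the object of the preposition 'to' (recipient of 'hand'). Wh-movement fronts it, leaving a gap right after 'to':
The employee that Clara can want to instruct the student to hand the transcript to ___ before the deadline eventually resigned.
'to' is word 15.

15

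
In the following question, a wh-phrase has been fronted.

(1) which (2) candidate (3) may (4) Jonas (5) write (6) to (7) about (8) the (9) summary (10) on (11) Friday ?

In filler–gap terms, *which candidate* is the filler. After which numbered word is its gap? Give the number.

6

Before movement: Jonas may write to which candidate about the summary on Friday.
'which candidate' is the object of the preposition 'to'. Wh-movement fronts it, leaving a gap right after 'to':
Which candidate may Jonas write to ___ about the summary on Friday?
'to' is word 6.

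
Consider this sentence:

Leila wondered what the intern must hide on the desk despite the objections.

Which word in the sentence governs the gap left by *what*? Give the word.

hide

Pre-movement form: The intern must hide what on the desk despite the objections.
The filler 'what' is interpreted as the direct object of 'hide'. It moves to the left edge, and the trace sits right after 'hide':
Leila wondered what the intern must hide ___ on the desk despite the objections.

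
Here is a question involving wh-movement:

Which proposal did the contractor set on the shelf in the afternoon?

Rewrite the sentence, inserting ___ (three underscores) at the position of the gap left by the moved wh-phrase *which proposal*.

Pre-movement form: The contractor did set which proposal on the shelf in the afternoon.
'which proposal' is the direct object of 'set'. The gap is right after 'set'.

Which proposal did the contractor set ___ on the shelf in the afternoon?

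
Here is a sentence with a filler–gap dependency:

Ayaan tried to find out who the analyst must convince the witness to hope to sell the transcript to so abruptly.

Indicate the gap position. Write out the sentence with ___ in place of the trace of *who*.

Ayaan tried to find out who the analyst must convince the witness to hope to sell the transcript to ___ so abruptly.

Underlying clause: The analyst must convince the witness to hope to sell the transcript to who so abruptly.
'who' functions as the object of the preposition 'to' (recipient of 'sell'). The gap is right after 'to'.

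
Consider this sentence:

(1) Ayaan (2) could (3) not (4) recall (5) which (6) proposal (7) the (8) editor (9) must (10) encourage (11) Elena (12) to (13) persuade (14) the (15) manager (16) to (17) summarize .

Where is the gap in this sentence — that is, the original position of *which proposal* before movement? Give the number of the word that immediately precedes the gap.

17

Before movement: The editor must encourage Elena to persuade the manager to summarize which proposal.
'which proposal' is the direct object of 'summarize'. Fronting leaves a gap immediately after 'summarize':
Ayaan could not recall which proposal the editor must encourage Elena to persuade the manager to summarize ___.
'summarize' is word 17.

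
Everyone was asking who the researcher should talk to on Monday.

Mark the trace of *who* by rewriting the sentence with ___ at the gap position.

Everyone was asking who the researcher should talk to ___ on Monday.

Before movement: The researcher should talk to who on Monday.
'who' is the object of the preposition 'to'. The gap is right after 'to'.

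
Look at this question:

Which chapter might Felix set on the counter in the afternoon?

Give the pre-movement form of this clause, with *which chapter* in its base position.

'which chapter' functions as the direct object of 'set'. It moves to the left edge, and the trace sits right after 'set':
Which chapter might Felix set ___ on the counter in the afternoon?

Felix might set which chapter on the counter in the afternoon.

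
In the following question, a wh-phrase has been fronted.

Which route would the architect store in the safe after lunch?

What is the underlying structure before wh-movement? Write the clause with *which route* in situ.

'which route' functions as the direct object of 'store'. Fronting leaves a gap immediately after 'store':
Which route would the architect store ___ in the safe after lunch?

The architect would store which route in the safe after lunch.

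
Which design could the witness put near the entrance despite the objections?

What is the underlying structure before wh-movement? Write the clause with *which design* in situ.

'which design' is the direct object of 'put'. Wh-movement fronts it, leaving a gap right after 'put':
Which design could the witness put ___ near the entrance despite the objections?

The witness could put which design near the entrance despite the objections.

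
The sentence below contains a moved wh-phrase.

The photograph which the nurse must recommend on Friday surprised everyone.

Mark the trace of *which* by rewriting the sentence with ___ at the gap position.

The photograph which the nurse must recommend ___ on Friday surprised everyone.

The filler 'which' is interpreted as the direct object of 'recommend'. The gap is right after 'recommend'.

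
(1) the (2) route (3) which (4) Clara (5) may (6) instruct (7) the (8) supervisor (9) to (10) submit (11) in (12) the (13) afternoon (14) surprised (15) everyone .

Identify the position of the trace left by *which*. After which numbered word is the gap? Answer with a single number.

10

'which' is the direct object of 'submit'. It moves to the left edge, and the trace sits right after 'submit':
The route which Clara may instruct the supervisor to submit ___ in the afternoon surprised everyone.
'submit' is word 10.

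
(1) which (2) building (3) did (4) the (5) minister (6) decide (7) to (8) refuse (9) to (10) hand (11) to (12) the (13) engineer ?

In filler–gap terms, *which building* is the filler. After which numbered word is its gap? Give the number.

Underlying clause: The minister did decide to refuse to hand which building to the engineer.
'which building' is the direct object of 'hand'. Fronting leaves a gap immediately after 'hand':
Which building did the minister decide to refuse to hand ___ to the engineer?
'hand' is word 10.

10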